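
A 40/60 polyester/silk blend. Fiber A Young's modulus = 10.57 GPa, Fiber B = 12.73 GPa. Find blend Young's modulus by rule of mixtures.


Formula: Blend property = (fraction_A * property_A) + (fraction_B * property_B)
Step 1: Contribution A = 40/100 * 10.57 GPa = 4.228 GPa
Step 2: Contribution B = 60/100 * 12.73 GPa = 7.638 GPa
Step 3: Blend Young's modulus = 4.228 + 7.638 = 11.866 GPa

11.866 GPa


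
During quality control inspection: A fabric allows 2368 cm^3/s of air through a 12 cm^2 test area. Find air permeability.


Formula: Air Permeability = Airflow / Test Area
AP = 2368 cm^3/s / 12 cm^2
AP = 197.3 cm^3/s/cm^2

197.3 cm^3/s/cm^2


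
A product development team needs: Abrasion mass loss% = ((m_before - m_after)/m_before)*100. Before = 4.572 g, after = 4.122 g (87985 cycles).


Formula: Mass loss% = ((m_before - m_after) / m_before) * 100
Step 1: Mass loss = 4.572 - 4.122 = 0.45 g
Step 2: Ratio = 0.45 / 4.572 = 0.0984252
Step 3: Mass loss% = 0.0984252 * 100 = 9.84252% ≈ 9.84%

9.84%


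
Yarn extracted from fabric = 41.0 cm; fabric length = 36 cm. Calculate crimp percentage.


Formula: Crimp% = ((L_yarn - L_fabric) / L_fabric) * 100
Step 1: Extension = 41.0 - 36 = 5.0 cm
Step 2: Crimp% = (5.0 / 36) * 100
Step 3: Crimp% = 0.138889 * 100 = 13.8889% ≈ 13.9%

13.9%


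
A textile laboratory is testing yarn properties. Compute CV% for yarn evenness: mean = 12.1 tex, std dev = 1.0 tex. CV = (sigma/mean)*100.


Formula: CV% = (standard deviation / mean) * 100
Step 1: Ratio = 1.0 / 12.1 = 0.082645
Step 2: CV% = 0.082645 * 100 = 8.2645% ≈ 8.3%

8.3%


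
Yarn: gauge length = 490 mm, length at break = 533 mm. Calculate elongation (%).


Formula: Elongation (%) = ((L_break - L0) / L0) * 100
Step 1: Extension = 533 - 490 = 43 mm
Step 2: Elongation = (43 / 490) * 100
Step 3: Elongation = 0.087755 * 100 = 8.7755% ≈ 8.8%

8.8%


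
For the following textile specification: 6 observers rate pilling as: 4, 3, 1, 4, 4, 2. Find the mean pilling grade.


Formula: Mean = sum / count
Sum = 4 + 3 + 1 + 4 + 4 + 2 = 18
Mean = 18 / 6 = 3.0

3.0


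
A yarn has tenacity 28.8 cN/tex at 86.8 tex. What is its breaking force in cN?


Formula: Breaking force = Tenacity * Linear density
F = 28.8 cN/tex * 86.8 tex
F = 2499.84 cN

2499.84 cN


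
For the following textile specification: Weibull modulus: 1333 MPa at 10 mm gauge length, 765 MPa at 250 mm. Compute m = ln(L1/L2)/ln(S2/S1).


Formula: m = ln(L1/L2) / ln(S2/S1)
Step 1: ln(L1/L2) = ln(10/250) = -3.21888
Step 2: S2/S1 = 765/1333 = 0.57389
Step 3: ln(S2/S1) = ln(0.57389) = -0.55532
Step 4: m = -3.21888 / -0.55532 = 5.80

5.80 (Weibull m)


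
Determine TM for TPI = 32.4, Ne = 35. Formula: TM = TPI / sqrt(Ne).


Formula: TM = TPI / sqrt(Ne)
Step 1: sqrt(Ne) = sqrt(35) = 5.9161
Step 2: TM = 32.4 / 5.9161 = 5.48

5.48 TM


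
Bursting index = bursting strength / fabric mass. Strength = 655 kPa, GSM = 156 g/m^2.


Formula: Bursting Index = Bursting Strength / Fabric GSM
BI = 655 kPa / 156 g/m^2
BI = 4.199 kPa/(g/m^2)

4.199 kPa/(g/m^2)


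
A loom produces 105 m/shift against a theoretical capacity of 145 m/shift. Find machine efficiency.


Formula: Efficiency% = (Actual output / Theoretical output) * 100
Efficiency% = (105 / 145) * 100
Efficiency% = 0.724138 * 100 = 72.4138% ≈ 72.4%

72.4%


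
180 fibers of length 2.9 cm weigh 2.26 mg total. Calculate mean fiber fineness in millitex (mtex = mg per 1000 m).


Formula: fineness (mtex) = mass (mg) / total length (km) = (mass_mg / total_length_m) * 1000
Step 1: Convert fiber length: 2.9 cm = 0.029 m
Step 2: Total fiber length = 180 * 0.029 = 5.22 m
Step 3: Linear density = 2.26 mg / 5.22 m = 0.4330 mg/m
Step 4: fineness = 0.4330 * 1000 = 433.0 mtex

433.0 mtex


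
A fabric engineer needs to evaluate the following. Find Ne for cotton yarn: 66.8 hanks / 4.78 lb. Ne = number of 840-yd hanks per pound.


Formula: Ne = hanks / mass_lb
Substituting: Ne = 66.8 / 4.78
Ne = 14.0

14.0 Ne


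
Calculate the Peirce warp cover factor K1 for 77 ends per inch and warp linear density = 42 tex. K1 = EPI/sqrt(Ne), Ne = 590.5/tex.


Formula: K1 = EPI / sqrt(Ne), with Ne = 590.5 / tex_warp
Step 1: Ne = 590.5 / 42 = 14.06
Step 2: sqrt(Ne) = sqrt(14.06) = 3.7497
Step 3: K1 = 77 / 3.7497 = 20.5

20.5


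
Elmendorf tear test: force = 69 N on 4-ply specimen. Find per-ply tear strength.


Formula: Per-ply strength = Total force / Number of plies
Per-ply = 69 N / 4
Per-ply = 17.25 N

17.25 N


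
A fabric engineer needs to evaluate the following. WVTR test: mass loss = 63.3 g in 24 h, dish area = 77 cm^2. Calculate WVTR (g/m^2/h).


Formula: WVTR = mass_loss / (area * time)
Step 1: Convert area: 77 cm^2 = 0.0077 m^2
Step 2: WVTR = 63.3 g / (0.0077 m^2 * 24 h)
Step 3: WVTR = 63.3 / 0.1848 = 342.5 g/m^2/h

342.5 g/m^2/h


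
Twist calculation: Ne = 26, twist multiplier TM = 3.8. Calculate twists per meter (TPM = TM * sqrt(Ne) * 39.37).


Formula: TPM = TM * sqrt(Ne) * 39.37
Step 1: sqrt(Ne) = sqrt(26) = 5.099
Step 2: TM * sqrt(Ne) = 3.8 * 5.099 = 19.3762
Step 3: TPM = 19.3762 * 39.37 = 763 twists/m

763 twists/m


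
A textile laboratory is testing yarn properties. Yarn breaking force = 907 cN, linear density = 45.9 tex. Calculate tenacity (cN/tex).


Formula: Tenacity = Breaking force / Linear density
Tenacity = 907 cN / 45.9 tex
Tenacity = 19.76 cN/tex

19.76 cN/tex


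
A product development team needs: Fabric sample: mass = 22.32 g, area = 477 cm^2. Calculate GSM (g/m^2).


Formula: GSM = mass_g / area_m2
Step 1: Convert area: 477 cm^2 = 477 / 10000 = 0.0477 m^2
Step 2: GSM = 22.32 g / 0.0477 m^2 = 467.9 g/m^2

467.9 g/m^2


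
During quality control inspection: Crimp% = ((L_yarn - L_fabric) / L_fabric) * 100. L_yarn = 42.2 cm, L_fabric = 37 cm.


Formula: Crimp% = ((L_yarn - L_fabric) / L_fabric) * 100
Step 1: Extension = 42.2 - 37 = 5.2 cm
Step 2: Crimp% = (5.2 / 37) * 100
Step 3: Crimp% = 0.140541 * 100 = 14.0541% ≈ 14.1%

14.1%


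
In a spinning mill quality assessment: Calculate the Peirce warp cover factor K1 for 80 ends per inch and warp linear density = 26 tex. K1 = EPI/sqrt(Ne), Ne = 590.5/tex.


Formula: K1 = EPI / sqrt(Ne), with Ne = 590.5 / tex_warp
Step 1: Ne = 590.5 / 26 = 22.712
Step 2: sqrt(Ne) = sqrt(22.712) = 4.7657
Step 3: K1 = 80 / 4.7657 = 16.8

16.8


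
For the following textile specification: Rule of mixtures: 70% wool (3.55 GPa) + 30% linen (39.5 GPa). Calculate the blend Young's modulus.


Formula: Blend property = (fraction_A * property_A) + (fraction_B * property_B)
Step 1: Contribution A = 70/100 * 3.55 GPa = 2.485 GPa
Step 2: Contribution B = 30/100 * 39.5 GPa = 11.85 GPa
Step 3: Blend Young's modulus = 2.485 + 11.85 = 14.335 GPa

14.335 GPa


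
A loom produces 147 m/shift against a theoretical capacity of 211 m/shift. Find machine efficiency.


Formula: Efficiency% = (Actual output / Theoretical output) * 100
Efficiency% = (147 / 211) * 100
Efficiency% = 0.696682 * 100 = 69.6682% ≈ 69.7%

69.7%


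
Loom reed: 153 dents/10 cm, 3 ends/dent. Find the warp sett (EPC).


Formula: EPC = (dents per 10 cm * ends per dent) / 10
Step 1: Total ends per 10 cm = 153 * 3 = 459
Step 2: EPC = 459 / 10 = 45.9 ends/cm

45.9 ends/cm


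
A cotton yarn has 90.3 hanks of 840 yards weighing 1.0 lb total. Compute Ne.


Formula: Ne = hanks / mass_lb
Substituting: Ne = 90.3 / 1.0
Ne = 90.3

90.3 Ne


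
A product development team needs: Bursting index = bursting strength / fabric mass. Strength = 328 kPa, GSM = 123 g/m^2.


Formula: Bursting Index = Bursting Strength / Fabric GSM
BI = 328 kPa / 123 g/m^2
BI = 2.667 kPa/(g/m^2)

2.667 kPa/(g/m^2)


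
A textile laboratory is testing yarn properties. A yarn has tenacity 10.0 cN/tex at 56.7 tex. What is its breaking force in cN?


Formula: Breaking force = Tenacity * Linear density
F = 10.0 cN/tex * 56.7 tex
F = 567.00 cN

567.00 cN


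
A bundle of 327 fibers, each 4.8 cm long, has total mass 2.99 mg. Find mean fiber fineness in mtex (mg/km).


Formula: fineness (mtex) = mass (mg) / total length (km) = (mass_mg / total_length_m) * 1000
Step 1: Convert fiber length: 4.8 cm = 0.048 m
Step 2: Total fiber length = 327 * 0.048 = 15.696 m
Step 3: Linear density = 2.99 mg / 15.696 m = 0.1905 mg/m
Step 4: fineness = 0.1905 * 1000 = 190.5 mtex

190.5 mtex


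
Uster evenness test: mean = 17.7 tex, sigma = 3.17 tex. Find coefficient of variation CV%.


Formula: CV% = (standard deviation / mean) * 100
Step 1: Ratio = 3.17 / 17.7 = 0.179096
Step 2: CV% = 0.179096 * 100 = 17.9096% ≈ 17.9%

17.9%


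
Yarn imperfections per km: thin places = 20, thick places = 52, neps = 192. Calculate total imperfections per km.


Formula: Total = thin places + thick places + neps
Total = 20 + 52 + 192
Total = 264 imperfections/km

264 imperfections/km


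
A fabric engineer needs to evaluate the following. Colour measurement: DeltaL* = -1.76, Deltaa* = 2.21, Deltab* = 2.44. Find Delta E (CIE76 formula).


Formula: Delta E = sqrt(dL*^2 + da*^2 + db*^2)
Step 1: dL*^2 = (-1.76)^2 = 3.0976
Step 2: da*^2 = 2.21^2 = 4.8841
Step 3: db*^2 = 2.44^2 = 5.9536
Step 4: Sum = 3.0976 + 4.8841 + 5.9536 = 13.9353
Step 5: Delta E = sqrt(13.9353) = 3.73

3.73 Delta E


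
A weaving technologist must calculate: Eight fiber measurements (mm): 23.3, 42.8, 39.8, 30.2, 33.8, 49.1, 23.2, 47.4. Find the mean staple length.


Formula: Mean = sum of lengths / count
Sum = 23.3 + 42.8 + 39.8 + 30.2 + 33.8 + 49.1 + 23.2 + 47.4
Sum = 289.6 mm
Mean = 289.6 / 8 = 36.20 mm

36.20 mm


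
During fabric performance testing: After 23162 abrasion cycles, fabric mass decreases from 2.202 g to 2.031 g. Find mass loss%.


Formula: Mass loss% = ((m_before - m_after) / m_before) * 100
Step 1: Mass loss = 2.202 - 2.031 = 0.171 g
Step 2: Ratio = 0.171 / 2.202 = 0.0776567
Step 3: Mass loss% = 0.0776567 * 100 = 7.76567% ≈ 7.77%

7.77%


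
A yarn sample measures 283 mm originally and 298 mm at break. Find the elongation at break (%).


Formula: Elongation (%) = ((L_break - L0) / L0) * 100
Step 1: Extension = 298 - 283 = 15 mm
Step 2: Elongation = (15 / 283) * 100
Step 3: Elongation = 0.053004 * 100 = 5.3004% ≈ 5.3%

5.3%


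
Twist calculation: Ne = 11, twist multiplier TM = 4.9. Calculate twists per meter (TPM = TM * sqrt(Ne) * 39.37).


Formula: TPM = TM * sqrt(Ne) * 39.37
Step 1: sqrt(Ne) = sqrt(11) = 3.3166
Step 2: TM * sqrt(Ne) = 4.9 * 3.3166 = 16.2513
Step 3: TPM = 16.2513 * 39.37 = 640 twists/m

640 twists/m


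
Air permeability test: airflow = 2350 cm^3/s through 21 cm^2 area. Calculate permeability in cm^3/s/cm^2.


Formula: Air Permeability = Airflow / Test Area
AP = 2350 cm^3/s / 21 cm^2
AP = 111.9 cm^3/s/cm^2

111.9 cm^3/s/cm^2


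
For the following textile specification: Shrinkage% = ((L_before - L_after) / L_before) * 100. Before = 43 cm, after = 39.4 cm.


Formula: Shrinkage% = ((L_before - L_after) / L_before) * 100
Step 1: Shrinkage = 43 - 39.4 = 3.6 cm
Step 2: Shrinkage% = (3.6 / 43) * 100
Step 3: Shrinkage% = 0.083721 * 100 = 8.3721% ≈ 8.4%

8.4%


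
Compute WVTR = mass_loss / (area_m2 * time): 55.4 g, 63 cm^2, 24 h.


Formula: WVTR = mass_loss / (area * time)
Step 1: Convert area: 63 cm^2 = 0.0063 m^2
Step 2: WVTR = 55.4 g / (0.0063 m^2 * 24 h)
Step 3: WVTR = 55.4 / 0.1512 = 366.4 g/m^2/h

366.4 g/m^2/h


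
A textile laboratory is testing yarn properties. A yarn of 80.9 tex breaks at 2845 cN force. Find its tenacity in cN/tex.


Formula: Tenacity = Breaking force / Linear density
Tenacity = 2845 cN / 80.9 tex
Tenacity = 35.17 cN/tex

35.17 cN/tex


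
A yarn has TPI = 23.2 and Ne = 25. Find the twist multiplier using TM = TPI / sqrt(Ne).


Formula: TM = TPI / sqrt(Ne)
Step 1: sqrt(Ne) = sqrt(25) = 5
Step 2: TM = 23.2 / 5 = 4.64

4.64 TM


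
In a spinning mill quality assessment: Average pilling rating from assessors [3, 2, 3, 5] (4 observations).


Formula: Mean = sum / count
Sum = 3 + 2 + 3 + 5 = 13
Mean = 13 / 4 = 3.3

3.3


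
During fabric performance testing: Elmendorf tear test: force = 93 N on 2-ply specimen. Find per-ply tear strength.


Formula: Per-ply strength = Total force / Number of plies
Per-ply = 93 N / 2
Per-ply = 46.5 N

46.5 N


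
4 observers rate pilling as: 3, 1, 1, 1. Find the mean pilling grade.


Formula: Mean = sum / count
Sum = 3 + 1 + 1 + 1 = 6
Mean = 6 / 4 = 1.5

1.5


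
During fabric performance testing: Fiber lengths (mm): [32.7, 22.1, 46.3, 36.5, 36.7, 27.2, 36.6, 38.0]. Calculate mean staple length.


Formula: Mean = sum of lengths / count
Sum = 32.7 + 22.1 + 46.3 + 36.5 + 36.7 + 27.2 + 36.6 + 38.0
Sum = 276.1 mm
Mean = 276.1 / 8 = 34.51 mm

34.51 mm


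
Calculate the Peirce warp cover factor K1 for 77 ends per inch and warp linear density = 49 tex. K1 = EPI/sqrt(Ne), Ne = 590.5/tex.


Formula: K1 = EPI / sqrt(Ne), with Ne = 590.5 / tex_warp
Step 1: Ne = 590.5 / 49 = 12.051
Step 2: sqrt(Ne) = sqrt(12.051) = 3.4715
Step 3: K1 = 77 / 3.4715 = 22.2

22.2


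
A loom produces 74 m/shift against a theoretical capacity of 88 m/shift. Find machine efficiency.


Formula: Efficiency% = (Actual output / Theoretical output) * 100
Efficiency% = (74 / 88) * 100
Efficiency% = 0.840909 * 100 = 84.0909% ≈ 84.1%

84.1%


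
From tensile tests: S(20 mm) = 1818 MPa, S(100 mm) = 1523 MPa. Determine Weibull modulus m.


Formula: m = ln(L1/L2) / ln(S2/S1)
Step 1: ln(L1/L2) = ln(20/100) = -1.60944
Step 2: S2/S1 = 1523/1818 = 0.83773
Step 3: ln(S2/S1) = ln(0.83773) = -0.17706
Step 4: m = -1.60944 / -0.17706 = 9.09

9.09 (Weibull m)


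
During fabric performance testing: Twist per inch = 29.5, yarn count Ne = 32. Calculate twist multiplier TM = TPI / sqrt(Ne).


Formula: TM = TPI / sqrt(Ne)
Step 1: sqrt(Ne) = sqrt(32) = 5.6569
Step 2: TM = 29.5 / 5.6569 = 5.21

5.21 TM


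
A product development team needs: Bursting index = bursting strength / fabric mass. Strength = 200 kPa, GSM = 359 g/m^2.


Formula: Bursting Index = Bursting Strength / Fabric GSM
BI = 200 kPa / 359 g/m^2
BI = 0.557 kPa/(g/m^2)

0.557 kPa/(g/m^2)


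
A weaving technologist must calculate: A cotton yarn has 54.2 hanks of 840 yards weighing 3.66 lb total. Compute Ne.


Formula: Ne = hanks / mass_lb
Substituting: Ne = 54.2 / 3.66
Ne = 14.8

14.8 Ne


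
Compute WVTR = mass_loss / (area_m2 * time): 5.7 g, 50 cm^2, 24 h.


Formula: WVTR = mass_loss / (area * time)
Step 1: Convert area: 50 cm^2 = 0.005 m^2
Step 2: WVTR = 5.7 g / (0.005 m^2 * 24 h)
Step 3: WVTR = 5.7 / 0.12 = 47.5 g/m^2/h

47.5 g/m^2/h


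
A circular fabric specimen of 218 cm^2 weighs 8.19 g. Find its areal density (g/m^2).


Formula: GSM = mass_g / area_m2
Step 1: Convert area: 218 cm^2 = 218 / 10000 = 0.0218 m^2
Step 2: GSM = 8.19 g / 0.0218 m^2 = 375.7 g/m^2

375.7 g/m^2


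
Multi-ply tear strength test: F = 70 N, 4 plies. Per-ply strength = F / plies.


Formula: Per-ply strength = Total force / Number of plies
Per-ply = 70 N / 4
Per-ply = 17.5 N

17.5 N


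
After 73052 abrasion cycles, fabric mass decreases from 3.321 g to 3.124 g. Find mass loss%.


Formula: Mass loss% = ((m_before - m_after) / m_before) * 100
Step 1: Mass loss = 3.321 - 3.124 = 0.197 g
Step 2: Ratio = 0.197 / 3.321 = 0.0593195
Step 3: Mass loss% = 0.0593195 * 100 = 5.93195% ≈ 5.93%

5.93%


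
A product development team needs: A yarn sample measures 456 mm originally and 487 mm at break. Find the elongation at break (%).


Formula: Elongation (%) = ((L_break - L0) / L0) * 100
Step 1: Extension = 487 - 456 = 31 mm
Step 2: Elongation = (31 / 456) * 100
Step 3: Elongation = 0.067982 * 100 = 6.7982% ≈ 6.8%

6.8%


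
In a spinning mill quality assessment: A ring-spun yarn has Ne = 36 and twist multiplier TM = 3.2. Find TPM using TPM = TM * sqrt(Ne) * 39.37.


Formula: TPM = TM * sqrt(Ne) * 39.37
Step 1: sqrt(Ne) = sqrt(36) = 6
Step 2: TM * sqrt(Ne) = 3.2 * 6 = 19.2
Step 3: TPM = 19.2 * 39.37 = 756 twists/m

756 twists/m


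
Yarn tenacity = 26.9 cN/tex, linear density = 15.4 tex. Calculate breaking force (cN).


Formula: Breaking force = Tenacity * Linear density
F = 26.9 cN/tex * 15.4 tex
F = 414.26 cN

414.26 cN


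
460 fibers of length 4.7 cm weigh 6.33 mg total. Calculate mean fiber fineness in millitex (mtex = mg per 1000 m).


Formula: fineness (mtex) = mass (mg) / total length (km) = (mass_mg / total_length_m) * 1000
Step 1: Convert fiber length: 4.7 cm = 0.047 m
Step 2: Total fiber length = 460 * 0.047 = 21.62 m
Step 3: Linear density = 6.33 mg / 21.62 m = 0.2928 mg/m
Step 4: fineness = 0.2928 * 1000 = 292.8 mtex

292.8 mtex


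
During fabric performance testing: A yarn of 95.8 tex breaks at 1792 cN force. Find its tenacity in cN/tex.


Formula: Tenacity = Breaking force / Linear density
Tenacity = 1792 cN / 95.8 tex
Tenacity = 18.71 cN/tex

18.71 cN/tex


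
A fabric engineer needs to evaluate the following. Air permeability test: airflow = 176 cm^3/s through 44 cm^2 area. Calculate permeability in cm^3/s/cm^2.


Formula: Air Permeability = Airflow / Test Area
AP = 176 cm^3/s / 44 cm^2
AP = 4.0 cm^3/s/cm^2

4.0 cm^3/s/cm^2


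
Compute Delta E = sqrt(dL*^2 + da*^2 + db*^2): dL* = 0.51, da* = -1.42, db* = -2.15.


Formula: Delta E = sqrt(dL*^2 + da*^2 + db*^2)
Step 1: dL*^2 = 0.51^2 = 0.2601
Step 2: da*^2 = (-1.42)^2 = 2.0164
Step 3: db*^2 = (-2.15)^2 = 4.6225
Step 4: Sum = 0.2601 + 2.0164 + 4.6225 = 6.899
Step 5: Delta E = sqrt(6.899) = 2.63

2.63 Delta E


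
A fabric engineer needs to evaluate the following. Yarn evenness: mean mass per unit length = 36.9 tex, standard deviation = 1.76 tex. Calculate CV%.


Formula: CV% = (standard deviation / mean) * 100
Step 1: Ratio = 1.76 / 36.9 = 0.047696
Step 2: CV% = 0.047696 * 100 = 4.7696% ≈ 4.8%

4.8%


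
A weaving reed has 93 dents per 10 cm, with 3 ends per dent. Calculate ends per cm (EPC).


Formula: EPC = (dents per 10 cm * ends per dent) / 10
Step 1: Total ends per 10 cm = 93 * 3 = 279
Step 2: EPC = 279 / 10 = 27.9 ends/cm

27.9 ends/cm


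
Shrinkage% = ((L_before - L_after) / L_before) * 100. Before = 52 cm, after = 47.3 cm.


Formula: Shrinkage% = ((L_before - L_after) / L_before) * 100
Step 1: Shrinkage = 52 - 47.3 = 4.7 cm
Step 2: Shrinkage% = (4.7 / 52) * 100
Step 3: Shrinkage% = 0.090385 * 100 = 9.0385% ≈ 9.0%

9.0%


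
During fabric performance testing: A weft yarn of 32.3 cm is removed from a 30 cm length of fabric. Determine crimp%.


Formula: Crimp% = ((L_yarn - L_fabric) / L_fabric) * 100
Step 1: Extension = 32.3 - 30 = 2.3 cm
Step 2: Crimp% = (2.3 / 30) * 100
Step 3: Crimp% = 0.076667 * 100 = 7.6667% ≈ 7.7%

7.7%


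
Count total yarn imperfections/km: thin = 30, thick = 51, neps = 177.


Formula: Total = thin places + thick places + neps
Total = 30 + 51 + 177
Total = 258 imperfections/km

258 imperfections/km


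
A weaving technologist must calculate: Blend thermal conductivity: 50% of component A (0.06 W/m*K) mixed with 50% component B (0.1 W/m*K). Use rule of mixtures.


Formula: Blend property = (fraction_A * property_A) + (fraction_B * property_B)
Step 1: Contribution A = 50/100 * 0.06 W/m*K = 0.03 W/m*K
Step 2: Contribution B = 50/100 * 0.1 W/m*K = 0.05 W/m*K
Step 3: Blend thermal conductivity = 0.03 + 0.05 = 0.08 W/m*K

0.08 W/m*K


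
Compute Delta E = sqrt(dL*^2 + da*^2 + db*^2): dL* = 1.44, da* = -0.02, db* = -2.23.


Formula: Delta E = sqrt(dL*^2 + da*^2 + db*^2)
Step 1: dL*^2 = 1.44^2 = 2.0736
Step 2: da*^2 = (-0.02)^2 = 0.0004
Step 3: db*^2 = (-2.23)^2 = 4.9729
Step 4: Sum = 2.0736 + 0.0004 + 4.9729 = 7.0469
Step 5: Delta E = sqrt(7.0469) = 2.65

2.65 Delta E


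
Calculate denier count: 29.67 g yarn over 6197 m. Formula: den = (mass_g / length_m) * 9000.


Formula: den = (mass_g / length_m) * 9000
Substituting: den = (29.67 / 6197) * 9000
Intermediate: 29.67 / 6197 = 0.0047878 g/m
den = 0.0047878 * 9000 = 43.1 denier

43.1 denier


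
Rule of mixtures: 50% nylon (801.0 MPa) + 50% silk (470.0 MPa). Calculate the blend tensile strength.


Formula: Blend property = (fraction_A * property_A) + (fraction_B * property_B)
Step 1: Contribution A = 50/100 * 801.0 MPa = 400.5 MPa
Step 2: Contribution B = 50/100 * 470.0 MPa = 235.0 MPa
Step 3: Blend tensile strength = 400.5 + 235.0 = 635.5 MPa

635.5 MPa


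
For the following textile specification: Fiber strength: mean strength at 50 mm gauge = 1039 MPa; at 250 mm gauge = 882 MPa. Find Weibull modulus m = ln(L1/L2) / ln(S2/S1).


Formula: m = ln(L1/L2) / ln(S2/S1)
Step 1: ln(L1/L2) = ln(50/250) = -1.60944
Step 2: S2/S1 = 882/1039 = 0.84889
Step 3: ln(S2/S1) = ln(0.84889) = -0.16383
Step 4: m = -1.60944 / -0.16383 = 9.82

9.82 (Weibull m)


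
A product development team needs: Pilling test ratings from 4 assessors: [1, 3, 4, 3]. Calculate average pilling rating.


Formula: Mean = sum / count
Sum = 1 + 3 + 4 + 3 = 11
Mean = 11 / 4 = 2.8

2.8


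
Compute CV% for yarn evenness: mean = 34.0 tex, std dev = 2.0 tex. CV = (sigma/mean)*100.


Formula: CV% = (standard deviation / mean) * 100
Step 1: Ratio = 2.0 / 34.0 = 0.058824
Step 2: CV% = 0.058824 * 100 = 5.8824% ≈ 5.9%

5.9%


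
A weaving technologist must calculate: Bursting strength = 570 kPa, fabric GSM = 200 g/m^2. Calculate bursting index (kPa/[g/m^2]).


Formula: Bursting Index = Bursting Strength / Fabric GSM
BI = 570 kPa / 200 g/m^2
BI = 2.850 kPa/(g/m^2)

2.850 kPa/(g/m^2)


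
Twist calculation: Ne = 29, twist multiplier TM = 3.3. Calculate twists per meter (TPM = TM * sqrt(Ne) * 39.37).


Formula: TPM = TM * sqrt(Ne) * 39.37
Step 1: sqrt(Ne) = sqrt(29) = 5.3852
Step 2: TM * sqrt(Ne) = 3.3 * 5.3852 = 17.7712
Step 3: TPM = 17.7712 * 39.37 = 700 twists/m

700 twists/m


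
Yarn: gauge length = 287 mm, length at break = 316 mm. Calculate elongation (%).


Formula: Elongation (%) = ((L_break - L0) / L0) * 100
Step 1: Extension = 316 - 287 = 29 mm
Step 2: Elongation = (29 / 287) * 100
Step 3: Elongation = 0.101045 * 100 = 10.1045% ≈ 10.1%

10.1%


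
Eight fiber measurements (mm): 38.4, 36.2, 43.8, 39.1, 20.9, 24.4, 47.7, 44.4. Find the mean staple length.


Formula: Mean = sum of lengths / count
Sum = 38.4 + 36.2 + 43.8 + 39.1 + 20.9 + 24.4 + 47.7 + 44.4
Sum = 294.9 mm
Mean = 294.9 / 8 = 36.86 mm

36.86 mm


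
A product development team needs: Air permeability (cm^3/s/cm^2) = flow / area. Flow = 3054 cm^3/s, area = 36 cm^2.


Formula: Air Permeability = Airflow / Test Area
AP = 3054 cm^3/s / 36 cm^2
AP = 84.8 cm^3/s/cm^2

84.8 cm^3/s/cm^2


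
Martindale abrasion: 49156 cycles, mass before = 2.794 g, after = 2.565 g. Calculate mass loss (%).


Formula: Mass loss% = ((m_before - m_after) / m_before) * 100
Step 1: Mass loss = 2.794 - 2.565 = 0.229 g
Step 2: Ratio = 0.229 / 2.794 = 0.0819613
Step 3: Mass loss% = 0.0819613 * 100 = 8.19613% ≈ 8.20%

8.20%


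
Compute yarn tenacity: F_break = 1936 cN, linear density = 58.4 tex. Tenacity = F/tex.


Formula: Tenacity = Breaking force / Linear density
Tenacity = 1936 cN / 58.4 tex
Tenacity = 33.15 cN/tex

33.15 cN/tex


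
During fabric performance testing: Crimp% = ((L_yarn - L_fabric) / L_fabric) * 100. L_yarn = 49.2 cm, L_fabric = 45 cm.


Formula: Crimp% = ((L_yarn - L_fabric) / L_fabric) * 100
Step 1: Extension = 49.2 - 45 = 4.2 cm
Step 2: Crimp% = (4.2 / 45) * 100
Step 3: Crimp% = 0.093333 * 100 = 9.3333% ≈ 9.3%

9.3%


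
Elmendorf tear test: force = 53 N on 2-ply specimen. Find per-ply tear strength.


Formula: Per-ply strength = Total force / Number of plies
Per-ply = 53 N / 2
Per-ply = 26.5 N

26.5 N


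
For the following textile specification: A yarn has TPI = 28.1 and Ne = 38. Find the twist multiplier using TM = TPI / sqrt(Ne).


Formula: TM = TPI / sqrt(Ne)
Step 1: sqrt(Ne) = sqrt(38) = 6.1644
Step 2: TM = 28.1 / 6.1644 = 4.56

4.56 TM


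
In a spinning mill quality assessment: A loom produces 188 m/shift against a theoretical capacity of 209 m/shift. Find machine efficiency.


Formula: Efficiency% = (Actual output / Theoretical output) * 100
Efficiency% = (188 / 209) * 100
Efficiency% = 0.899522 * 100 = 89.9522% ≈ 90.0%

90.0%


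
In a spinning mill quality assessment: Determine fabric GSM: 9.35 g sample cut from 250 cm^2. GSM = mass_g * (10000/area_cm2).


Formula: GSM = mass_g / area_m2
Step 1: Convert area: 250 cm^2 = 250 / 10000 = 0.025 m^2
Step 2: GSM = 9.35 g / 0.025 m^2 = 374.0 g/m^2

374.0 g/m^2


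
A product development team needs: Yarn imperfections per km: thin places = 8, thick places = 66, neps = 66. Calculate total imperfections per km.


Formula: Total = thin places + thick places + neps
Total = 8 + 66 + 66
Total = 140 imperfections/km

140 imperfections/km


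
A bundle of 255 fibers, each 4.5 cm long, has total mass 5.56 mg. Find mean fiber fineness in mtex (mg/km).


Formula: fineness (mtex) = mass (mg) / total length (km) = (mass_mg / total_length_m) * 1000
Step 1: Convert fiber length: 4.5 cm = 0.045 m
Step 2: Total fiber length = 255 * 0.045 = 11.475 m
Step 3: Linear density = 5.56 mg / 11.475 m = 0.4845 mg/m
Step 4: fineness = 0.4845 * 1000 = 484.5 mtex

484.5 mtex


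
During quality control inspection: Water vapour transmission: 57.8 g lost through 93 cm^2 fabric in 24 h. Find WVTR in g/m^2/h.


Formula: WVTR = mass_loss / (area * time)
Step 1: Convert area: 93 cm^2 = 0.0093 m^2
Step 2: WVTR = 57.8 g / (0.0093 m^2 * 24 h)
Step 3: WVTR = 57.8 / 0.2232 = 259.0 g/m^2/h

259.0 g/m^2/h


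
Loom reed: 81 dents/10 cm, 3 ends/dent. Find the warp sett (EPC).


Formula: EPC = (dents per 10 cm * ends per dent) / 10
Step 1: Total ends per 10 cm = 81 * 3 = 243
Step 2: EPC = 243 / 10 = 24.3 ends/cm

24.3 ends/cm


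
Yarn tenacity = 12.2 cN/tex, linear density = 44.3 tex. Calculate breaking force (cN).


Formula: Breaking force = Tenacity * Linear density
F = 12.2 cN/tex * 44.3 tex
F = 540.46 cN

540.46 cN


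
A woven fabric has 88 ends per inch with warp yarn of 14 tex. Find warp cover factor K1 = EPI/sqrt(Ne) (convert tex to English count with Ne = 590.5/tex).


Formula: K1 = EPI / sqrt(Ne), with Ne = 590.5 / tex_warp
Step 1: Ne = 590.5 / 14 = 42.179
Step 2: sqrt(Ne) = sqrt(42.179) = 6.4945
Step 3: K1 = 88 / 6.4945 = 13.5

13.5


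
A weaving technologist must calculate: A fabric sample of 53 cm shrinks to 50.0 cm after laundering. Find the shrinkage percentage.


Formula: Shrinkage% = ((L_before - L_after) / L_before) * 100
Step 1: Shrinkage = 53 - 50.0 = 3.0 cm
Step 2: Shrinkage% = (3.0 / 53) * 100
Step 3: Shrinkage% = 0.056604 * 100 = 5.6604% ≈ 5.7%

5.7%


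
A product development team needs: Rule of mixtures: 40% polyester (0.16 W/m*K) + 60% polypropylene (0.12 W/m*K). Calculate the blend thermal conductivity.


Formula: Blend property = (fraction_A * property_A) + (fraction_B * property_B)
Step 1: Contribution A = 40/100 * 0.16 W/m*K = 0.064 W/m*K
Step 2: Contribution B = 60/100 * 0.12 W/m*K = 0.072 W/m*K
Step 3: Blend thermal conductivity = 0.064 + 0.072 = 0.136 W/m*K

0.136 W/m*K


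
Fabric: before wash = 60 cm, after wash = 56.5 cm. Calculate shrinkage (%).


Formula: Shrinkage% = ((L_before - L_after) / L_before) * 100
Step 1: Shrinkage = 60 - 56.5 = 3.5 cm
Step 2: Shrinkage% = (3.5 / 60) * 100
Step 3: Shrinkage% = 0.058333 * 100 = 5.8333% ≈ 5.8%

5.8%


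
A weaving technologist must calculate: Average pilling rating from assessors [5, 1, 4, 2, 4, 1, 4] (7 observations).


Formula: Mean = sum / count
Sum = 5 + 1 + 4 + 2 + 4 + 1 + 4 = 21
Mean = 21 / 7 = 3.0

3.0


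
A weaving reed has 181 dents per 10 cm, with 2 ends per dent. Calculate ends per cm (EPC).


Formula: EPC = (dents per 10 cm * ends per dent) / 10
Step 1: Total ends per 10 cm = 181 * 2 = 362
Step 2: EPC = 362 / 10 = 36.2 ends/cm

36.2 ends/cm


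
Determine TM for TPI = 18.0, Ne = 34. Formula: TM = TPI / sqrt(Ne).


Formula: TM = TPI / sqrt(Ne)
Step 1: sqrt(Ne) = sqrt(34) = 5.831
Step 2: TM = 18.0 / 5.831 = 3.09

3.09 TM


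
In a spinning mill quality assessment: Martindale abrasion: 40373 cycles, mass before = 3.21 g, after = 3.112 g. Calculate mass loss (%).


Formula: Mass loss% = ((m_before - m_after) / m_before) * 100
Step 1: Mass loss = 3.21 - 3.112 = 0.098 g
Step 2: Ratio = 0.098 / 3.21 = 0.0305296
Step 3: Mass loss% = 0.0305296 * 100 = 3.05296% ≈ 3.05%

3.05%


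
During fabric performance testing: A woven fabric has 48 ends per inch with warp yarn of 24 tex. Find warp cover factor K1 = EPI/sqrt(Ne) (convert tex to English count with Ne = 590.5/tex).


Formula: K1 = EPI / sqrt(Ne), with Ne = 590.5 / tex_warp
Step 1: Ne = 590.5 / 24 = 24.604
Step 2: sqrt(Ne) = sqrt(24.604) = 4.9602
Step 3: K1 = 48 / 4.9602 = 9.7

9.7


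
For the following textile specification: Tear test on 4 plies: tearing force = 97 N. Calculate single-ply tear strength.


Formula: Per-ply strength = Total force / Number of plies
Per-ply = 97 N / 4
Per-ply = 24.25 N

24.25 N


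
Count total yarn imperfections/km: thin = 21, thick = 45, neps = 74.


Formula: Total = thin places + thick places + neps
Total = 21 + 45 + 74
Total = 140 imperfections/km

140 imperfections/km


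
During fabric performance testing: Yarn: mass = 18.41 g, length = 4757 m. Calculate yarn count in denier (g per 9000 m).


Formula: den = (mass_g / length_m) * 9000
Substituting: den = (18.41 / 4757) * 9000
Intermediate: 18.41 / 4757 = 0.00387009 g/m
den = 0.00387009 * 9000 = 34.8 denier

34.8 denier


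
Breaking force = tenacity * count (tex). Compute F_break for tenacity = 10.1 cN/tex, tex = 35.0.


Formula: Breaking force = Tenacity * Linear density
F = 10.1 cN/tex * 35.0 tex
F = 353.50 cN

353.50 cN


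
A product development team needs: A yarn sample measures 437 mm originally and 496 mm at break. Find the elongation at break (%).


Formula: Elongation (%) = ((L_break - L0) / L0) * 100
Step 1: Extension = 496 - 437 = 59 mm
Step 2: Elongation = (59 / 437) * 100
Step 3: Elongation = 0.135011 * 100 = 13.5011% ≈ 13.5%

13.5%


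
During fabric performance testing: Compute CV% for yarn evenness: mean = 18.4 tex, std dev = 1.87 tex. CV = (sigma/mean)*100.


Formula: CV% = (standard deviation / mean) * 100
Step 1: Ratio = 1.87 / 18.4 = 0.10163
Step 2: CV% = 0.10163 * 100 = 10.163% ≈ 10.2%

10.2%


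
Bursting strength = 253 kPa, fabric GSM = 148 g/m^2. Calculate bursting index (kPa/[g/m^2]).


Formula: Bursting Index = Bursting Strength / Fabric GSM
BI = 253 kPa / 148 g/m^2
BI = 1.709 kPa/(g/m^2)

1.709 kPa/(g/m^2)


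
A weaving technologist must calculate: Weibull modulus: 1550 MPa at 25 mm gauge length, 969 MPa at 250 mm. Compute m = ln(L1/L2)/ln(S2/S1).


Formula: m = ln(L1/L2) / ln(S2/S1)
Step 1: ln(L1/L2) = ln(25/250) = -2.30259
Step 2: S2/S1 = 969/1550 = 0.62516
Step 3: ln(S2/S1) = ln(0.62516) = -0.46975
Step 4: m = -2.30259 / -0.46975 = 4.90

4.90 (Weibull m)


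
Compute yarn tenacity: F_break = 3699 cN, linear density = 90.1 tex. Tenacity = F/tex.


Formula: Tenacity = Breaking force / Linear density
Tenacity = 3699 cN / 90.1 tex
Tenacity = 41.05 cN/tex

41.05 cN/tex


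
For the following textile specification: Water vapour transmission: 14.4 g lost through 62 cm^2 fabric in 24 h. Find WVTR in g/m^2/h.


Formula: WVTR = mass_loss / (area * time)
Step 1: Convert area: 62 cm^2 = 0.0062 m^2
Step 2: WVTR = 14.4 g / (0.0062 m^2 * 24 h)
Step 3: WVTR = 14.4 / 0.1488 = 96.8 g/m^2/h

96.8 g/m^2/h


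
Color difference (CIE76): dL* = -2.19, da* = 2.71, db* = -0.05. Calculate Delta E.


Formula: Delta E = sqrt(dL*^2 + da*^2 + db*^2)
Step 1: dL*^2 = (-2.19)^2 = 4.7961
Step 2: da*^2 = 2.71^2 = 7.3441
Step 3: db*^2 = (-0.05)^2 = 0.0025
Step 4: Sum = 4.7961 + 7.3441 + 0.0025 = 12.1427
Step 5: Delta E = sqrt(12.1427) = 3.48

3.48 Delta E


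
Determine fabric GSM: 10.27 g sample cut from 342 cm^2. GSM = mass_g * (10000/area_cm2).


Formula: GSM = mass_g / area_m2
Step 1: Convert area: 342 cm^2 = 342 / 10000 = 0.0342 m^2
Step 2: GSM = 10.27 g / 0.0342 m^2 = 300.3 g/m^2

300.3 g/m^2


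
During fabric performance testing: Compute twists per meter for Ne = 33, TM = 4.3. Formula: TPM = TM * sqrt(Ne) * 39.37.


Formula: TPM = TM * sqrt(Ne) * 39.37
Step 1: sqrt(Ne) = sqrt(33) = 5.7446
Step 2: TM * sqrt(Ne) = 4.3 * 5.7446 = 24.7018
Step 3: TPM = 24.7018 * 39.37 = 973 twists/m

973 twists/m


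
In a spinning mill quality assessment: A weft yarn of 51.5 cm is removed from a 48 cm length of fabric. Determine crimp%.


Formula: Crimp% = ((L_yarn - L_fabric) / L_fabric) * 100
Step 1: Extension = 51.5 - 48 = 3.5 cm
Step 2: Crimp% = (3.5 / 48) * 100
Step 3: Crimp% = 0.072917 * 100 = 7.2917% ≈ 7.3%

7.3%


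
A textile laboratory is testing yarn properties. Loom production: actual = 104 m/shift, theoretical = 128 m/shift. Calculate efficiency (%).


Formula: Efficiency% = (Actual output / Theoretical output) * 100
Efficiency% = (104 / 128) * 100
Efficiency% = 0.8125 * 100 = 81.25% ≈ 81.3%

81.3%


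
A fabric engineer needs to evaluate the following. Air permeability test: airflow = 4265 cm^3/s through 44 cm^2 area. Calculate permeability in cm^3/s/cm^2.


Formula: Air Permeability = Airflow / Test Area
AP = 4265 cm^3/s / 44 cm^2
AP = 96.9 cm^3/s/cm^2

96.9 cm^3/s/cm^2


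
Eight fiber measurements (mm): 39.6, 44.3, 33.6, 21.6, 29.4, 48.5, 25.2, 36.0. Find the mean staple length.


Formula: Mean = sum of lengths / count
Sum = 39.6 + 44.3 + 33.6 + 21.6 + 29.4 + 48.5 + 25.2 + 36.0
Sum = 278.2 mm
Mean = 278.2 / 8 = 34.78 mm

34.78 mm


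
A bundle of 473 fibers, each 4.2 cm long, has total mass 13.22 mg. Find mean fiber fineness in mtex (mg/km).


Formula: fineness (mtex) = mass (mg) / total length (km) = (mass_mg / total_length_m) * 1000
Step 1: Convert fiber length: 4.2 cm = 0.042 m
Step 2: Total fiber length = 473 * 0.042 = 19.866 m
Step 3: Linear density = 13.22 mg / 19.866 m = 0.6655 mg/m
Step 4: fineness = 0.6655 * 1000 = 665.5 mtex

665.5 mtex


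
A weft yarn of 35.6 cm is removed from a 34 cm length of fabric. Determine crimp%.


Formula: Crimp% = ((L_yarn - L_fabric) / L_fabric) * 100
Step 1: Extension = 35.6 - 34 = 1.6 cm
Step 2: Crimp% = (1.6 / 34) * 100
Step 3: Crimp% = 0.047059 * 100 = 4.7059% ≈ 4.7%

4.7%


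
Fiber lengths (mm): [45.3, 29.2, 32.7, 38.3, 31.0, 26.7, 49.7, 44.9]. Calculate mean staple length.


Formula: Mean = sum of lengths / count
Sum = 45.3 + 29.2 + 32.7 + 38.3 + 31.0 + 26.7 + 49.7 + 44.9
Sum = 297.8 mm
Mean = 297.8 / 8 = 37.23 mm

37.23 mm


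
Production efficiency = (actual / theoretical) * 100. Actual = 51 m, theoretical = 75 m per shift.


Formula: Efficiency% = (Actual output / Theoretical output) * 100
Efficiency% = (51 / 75) * 100
Efficiency% = 0.68 * 100 = 68.0%

68.0%


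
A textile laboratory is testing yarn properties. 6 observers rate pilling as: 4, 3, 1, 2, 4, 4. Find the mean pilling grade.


Formula: Mean = sum / count
Sum = 4 + 3 + 1 + 2 + 4 + 4 = 18
Mean = 18 / 6 = 3.0

3.0


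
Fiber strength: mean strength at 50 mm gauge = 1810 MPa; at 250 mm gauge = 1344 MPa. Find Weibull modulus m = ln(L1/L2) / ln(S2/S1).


Formula: m = ln(L1/L2) / ln(S2/S1)
Step 1: ln(L1/L2) = ln(50/250) = -1.60944
Step 2: S2/S1 = 1344/1810 = 0.74254
Step 3: ln(S2/S1) = ln(0.74254) = -0.29768
Step 4: m = -1.60944 / -0.29768 = 5.41

5.41 (Weibull m)


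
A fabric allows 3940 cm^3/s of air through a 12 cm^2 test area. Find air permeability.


Formula: Air Permeability = Airflow / Test Area
AP = 3940 cm^3/s / 12 cm^2
AP = 328.3 cm^3/s/cm^2

328.3 cm^3/s/cm^2


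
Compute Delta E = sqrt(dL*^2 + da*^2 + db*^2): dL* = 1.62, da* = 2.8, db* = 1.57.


Formula: Delta E = sqrt(dL*^2 + da*^2 + db*^2)
Step 1: dL*^2 = 1.62^2 = 2.6244
Step 2: da*^2 = 2.8^2 = 7.84
Step 3: db*^2 = 1.57^2 = 2.4649
Step 4: Sum = 2.6244 + 7.84 + 2.4649 = 12.9293
Step 5: Delta E = sqrt(12.9293) = 3.6

3.6 Delta E


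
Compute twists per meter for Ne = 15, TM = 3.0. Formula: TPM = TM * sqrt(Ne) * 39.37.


Formula: TPM = TM * sqrt(Ne) * 39.37
Step 1: sqrt(Ne) = sqrt(15) = 3.873
Step 2: TM * sqrt(Ne) = 3.0 * 3.873 = 11.619
Step 3: TPM = 11.619 * 39.37 = 457 twists/m

457 twists/m


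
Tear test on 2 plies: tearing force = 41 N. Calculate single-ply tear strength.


Formula: Per-ply strength = Total force / Number of plies
Per-ply = 41 N / 2
Per-ply = 20.5 N

20.5 N


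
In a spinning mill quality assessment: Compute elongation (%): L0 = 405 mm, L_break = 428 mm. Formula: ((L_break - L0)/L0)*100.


Formula: Elongation (%) = ((L_break - L0) / L0) * 100
Step 1: Extension = 428 - 405 = 23 mm
Step 2: Elongation = (23 / 405) * 100
Step 3: Elongation = 0.05679 * 100 = 5.679% ≈ 5.7%

5.7%


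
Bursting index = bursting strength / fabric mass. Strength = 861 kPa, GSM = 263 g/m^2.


Formula: Bursting Index = Bursting Strength / Fabric GSM
BI = 861 kPa / 263 g/m^2
BI = 3.274 kPa/(g/m^2)

3.274 kPa/(g/m^2)


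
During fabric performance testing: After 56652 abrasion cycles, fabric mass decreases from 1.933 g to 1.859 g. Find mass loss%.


Formula: Mass loss% = ((m_before - m_after) / m_before) * 100
Step 1: Mass loss = 1.933 - 1.859 = 0.074 g
Step 2: Ratio = 0.074 / 1.933 = 0.0382825
Step 3: Mass loss% = 0.0382825 * 100 = 3.82825% ≈ 3.83%

3.83%


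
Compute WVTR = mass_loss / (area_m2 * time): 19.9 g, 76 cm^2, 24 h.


Formula: WVTR = mass_loss / (area * time)
Step 1: Convert area: 76 cm^2 = 0.0076 m^2
Step 2: WVTR = 19.9 g / (0.0076 m^2 * 24 h)
Step 3: WVTR = 19.9 / 0.1824 = 109.1 g/m^2/h

109.1 g/m^2/h


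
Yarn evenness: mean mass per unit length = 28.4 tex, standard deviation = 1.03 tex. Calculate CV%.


Formula: CV% = (standard deviation / mean) * 100
Step 1: Ratio = 1.03 / 28.4 = 0.036268
Step 2: CV% = 0.036268 * 100 = 3.6268% ≈ 3.6%

3.6%


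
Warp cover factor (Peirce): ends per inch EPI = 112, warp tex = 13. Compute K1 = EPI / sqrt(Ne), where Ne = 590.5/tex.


Formula: K1 = EPI / sqrt(Ne), with Ne = 590.5 / tex_warp
Step 1: Ne = 590.5 / 13 = 45.423
Step 2: sqrt(Ne) = sqrt(45.423) = 6.7397
Step 3: K1 = 112 / 6.7397 = 16.6

16.6


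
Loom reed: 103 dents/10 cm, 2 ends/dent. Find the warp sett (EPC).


Formula: EPC = (dents per 10 cm * ends per dent) / 10
Step 1: Total ends per 10 cm = 103 * 2 = 206
Step 2: EPC = 206 / 10 = 20.6 ends/cm

20.6 ends/cm


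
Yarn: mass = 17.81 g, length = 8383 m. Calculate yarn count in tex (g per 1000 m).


Formula: Tex = (mass_g / length_m) * 1000
Substituting: Tex = (17.81 / 8383) * 1000
Intermediate: 17.81 / 8383 = 0.00212454 g/m
Tex = 0.00212454 * 1000 = 2.12 tex

2.12 tex


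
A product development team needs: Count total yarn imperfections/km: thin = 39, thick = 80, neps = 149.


Formula: Total = thin places + thick places + neps
Total = 39 + 80 + 149
Total = 268 imperfections/km

268 imperfections/km


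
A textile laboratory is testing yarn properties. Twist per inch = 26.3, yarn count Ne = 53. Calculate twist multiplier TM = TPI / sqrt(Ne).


Formula: TM = TPI / sqrt(Ne)
Step 1: sqrt(Ne) = sqrt(53) = 7.2801
Step 2: TM = 26.3 / 7.2801 = 3.61

3.61 TM


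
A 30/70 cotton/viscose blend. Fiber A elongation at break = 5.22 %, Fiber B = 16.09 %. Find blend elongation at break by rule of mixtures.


Formula: Blend property = (fraction_A * property_A) + (fraction_B * property_B)
Step 1: Contribution A = 30/100 * 5.22 % = 1.566 %
Step 2: Contribution B = 70/100 * 16.09 % = 11.263 %
Step 3: Blend elongation at break = 1.566 + 11.263 = 12.829 %

12.829 %


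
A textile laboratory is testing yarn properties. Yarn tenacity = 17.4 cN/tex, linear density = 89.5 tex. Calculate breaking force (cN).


Formula: Breaking force = Tenacity * Linear density
F = 17.4 cN/tex * 89.5 tex
F = 1557.30 cN

1557.30 cN


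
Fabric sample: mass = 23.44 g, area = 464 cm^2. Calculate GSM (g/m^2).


Formula: GSM = mass_g / area_m2
Step 1: Convert area: 464 cm^2 = 464 / 10000 = 0.0464 m^2
Step 2: GSM = 23.44 g / 0.0464 m^2 = 505.2 g/m^2

505.2 g/m^2
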